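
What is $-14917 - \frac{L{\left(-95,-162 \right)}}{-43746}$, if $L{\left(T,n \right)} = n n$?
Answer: $- \frac{108755473}{7291} \approx -14916.0$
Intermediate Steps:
$L{\left(T,n \right)} = n^{2}$
$-14917 - \frac{L{\left(-95,-162 \right)}}{-43746} = -14917 - \frac{\left(-162\right)^{2}}{-43746} = -14917 - 26244 \left(- \frac{1}{43746}\right) = -14917 - - \frac{4374}{7291} = -14917 + \frac{4374}{7291} = - \frac{108755473}{7291}$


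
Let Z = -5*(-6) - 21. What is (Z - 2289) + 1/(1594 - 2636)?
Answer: -2375761/1042 ≈ -2280.0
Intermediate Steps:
Z = 9 (Z = 30 - 21 = 9)
(Z - 2289) + 1/(1594 - 2636) = (9 - 2289) + 1/(1594 - 2636) = -2280 + 1/(-1042) = -2280 - 1/1042 = -2375761/1042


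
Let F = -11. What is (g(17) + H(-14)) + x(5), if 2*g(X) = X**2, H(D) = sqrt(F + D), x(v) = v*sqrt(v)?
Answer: 289/2 + 5*I + 5*sqrt(5) ≈ 155.68 + 5.0*I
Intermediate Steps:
x(v) = v**(3/2)
H(D) = sqrt(-11 + D)
g(X) = X**2/2
(g(17) + H(-14)) + x(5) = ((1/2)*17**2 + sqrt(-11 - 14)) + 5**(3/2) = ((1/2)*289 + sqrt(-25)) + 5*sqrt(5) = (289/2 + 5*I) + 5*sqrt(5) = 289/2 + 5*I + 5*sqrt(5)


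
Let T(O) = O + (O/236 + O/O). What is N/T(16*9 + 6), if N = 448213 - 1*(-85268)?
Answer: 62950758/17893 ≈ 3518.2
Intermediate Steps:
N = 533481 (N = 448213 + 85268 = 533481)
T(O) = 1 + 237*O/236 (T(O) = O + (O*(1/236) + 1) = O + (O/236 + 1) = O + (1 + O/236) = 1 + 237*O/236)
N/T(16*9 + 6) = 533481/(1 + 237*(16*9 + 6)/236) = 533481/(1 + 237*(144 + 6)/236) = 533481/(1 + (237/236)*150) = 533481/(1 + 17775/118) = 533481/(17893/118) = 533481*(118/17893) = 62950758/17893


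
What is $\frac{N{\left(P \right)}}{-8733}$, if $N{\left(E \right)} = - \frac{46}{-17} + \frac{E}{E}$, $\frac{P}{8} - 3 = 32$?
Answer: $- \frac{21}{49487} \approx -0.00042435$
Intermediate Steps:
$P = 280$ ($P = 24 + 8 \cdot 32 = 24 + 256 = 280$)
$N{\left(E \right)} = \frac{63}{17}$ ($N{\left(E \right)} = \left(-46\right) \left(- \frac{1}{17}\right) + 1 = \frac{46}{17} + 1 = \frac{63}{17}$)
$\frac{N{\left(P \right)}}{-8733} = \frac{63}{17 \left(-8733\right)} = \frac{63}{17} \left(- \frac{1}{8733}\right) = - \frac{21}{49487}$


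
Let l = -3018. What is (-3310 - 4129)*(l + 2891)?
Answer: 944753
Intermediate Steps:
(-3310 - 4129)*(l + 2891) = (-3310 - 4129)*(-3018 + 2891) = -7439*(-127) = 944753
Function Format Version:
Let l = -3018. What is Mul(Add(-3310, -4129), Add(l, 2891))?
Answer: 944753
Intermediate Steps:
Mul(Add(-3310, -4129), Add(l, 2891)) = Mul(Add(-3310, -4129), Add(-3018, 2891)) = Mul(-7439, -127) = 944753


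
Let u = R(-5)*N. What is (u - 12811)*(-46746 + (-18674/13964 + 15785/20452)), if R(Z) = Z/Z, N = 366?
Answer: 41536532854267555/71397932 ≈ 5.8176e+8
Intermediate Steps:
R(Z) = 1
u = 366 (u = 1*366 = 366)
(u - 12811)*(-46746 + (-18674/13964 + 15785/20452)) = (366 - 12811)*(-46746 + (-18674/13964 + 15785/20452)) = -12445*(-46746 + (-18674*1/13964 + 15785*(1/20452))) = -12445*(-46746 + (-9337/6982 + 15785/20452)) = -12445*(-46746 - 40374727/71397932) = -12445*(-3337608103999/71397932) = 41536532854267555/71397932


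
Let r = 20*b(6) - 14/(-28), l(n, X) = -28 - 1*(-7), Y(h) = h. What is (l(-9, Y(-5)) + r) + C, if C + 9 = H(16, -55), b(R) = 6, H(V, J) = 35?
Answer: 251/2 ≈ 125.50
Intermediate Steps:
l(n, X) = -21 (l(n, X) = -28 + 7 = -21)
C = 26 (C = -9 + 35 = 26)
r = 241/2 (r = 20*6 - 14/(-28) = 120 - 14*(-1/28) = 120 + 1/2 = 241/2 ≈ 120.50)
(l(-9, Y(-5)) + r) + C = (-21 + 241/2) + 26 = 199/2 + 26 = 251/2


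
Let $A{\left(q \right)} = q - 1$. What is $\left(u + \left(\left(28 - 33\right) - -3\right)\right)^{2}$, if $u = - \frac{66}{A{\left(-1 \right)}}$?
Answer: $961$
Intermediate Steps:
$A{\left(q \right)} = -1 + q$
$u = 33$ ($u = - \frac{66}{-1 - 1} = - \frac{66}{-2} = \left(-66\right) \left(- \frac{1}{2}\right) = 33$)
$\left(u + \left(\left(28 - 33\right) - -3\right)\right)^{2} = \left(33 + \left(\left(28 - 33\right) - -3\right)\right)^{2} = \left(33 + \left(-5 + 3\right)\right)^{2} = \left(33 - 2\right)^{2} = 31^{2} = 961$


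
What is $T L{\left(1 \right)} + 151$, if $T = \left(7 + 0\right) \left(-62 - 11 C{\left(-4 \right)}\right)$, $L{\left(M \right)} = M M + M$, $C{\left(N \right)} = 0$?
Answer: $-717$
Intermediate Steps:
$L{\left(M \right)} = M + M^{2}$ ($L{\left(M \right)} = M^{2} + M = M + M^{2}$)
$T = -434$ ($T = \left(7 + 0\right) \left(-62 - 0\right) = 7 \left(-62 + 0\right) = 7 \left(-62\right) = -434$)
$T L{\left(1 \right)} + 151 = - 434 \cdot 1 \left(1 + 1\right) + 151 = - 434 \cdot 1 \cdot 2 + 151 = \left(-434\right) 2 + 151 = -868 + 151 = -717$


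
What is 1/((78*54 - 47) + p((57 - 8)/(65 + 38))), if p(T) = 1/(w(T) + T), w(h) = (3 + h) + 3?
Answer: 716/2982243 ≈ 0.00024009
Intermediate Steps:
w(h) = 6 + h
p(T) = 1/(6 + 2*T) (p(T) = 1/((6 + T) + T) = 1/(6 + 2*T))
1/((78*54 - 47) + p((57 - 8)/(65 + 38))) = 1/((78*54 - 47) + 1/(2*(3 + (57 - 8)/(65 + 38)))) = 1/((4212 - 47) + 1/(2*(3 + 49/103))) = 1/(4165 + 1/(2*(3 + 49*(1/103)))) = 1/(4165 + 1/(2*(3 + 49/103))) = 1/(4165 + 1/(2*(358/103))) = 1/(4165 + (1/2)*(103/358)) = 1/(4165 + 103/716) = 1/(2982243/716) = 716/2982243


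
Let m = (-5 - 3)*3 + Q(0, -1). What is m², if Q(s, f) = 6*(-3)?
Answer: 1764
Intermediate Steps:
Q(s, f) = -18
m = -42 (m = (-5 - 3)*3 - 18 = -8*3 - 18 = -24 - 18 = -42)
m² = (-42)² = 1764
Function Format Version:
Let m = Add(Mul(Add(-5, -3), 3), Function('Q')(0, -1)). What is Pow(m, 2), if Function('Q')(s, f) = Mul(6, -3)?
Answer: 1764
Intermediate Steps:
Function('Q')(s, f) = -18
m = -42 (m = Add(Mul(Add(-5, -3), 3), -18) = Add(Mul(-8, 3), -18) = Add(-24, -18) = -42)
Pow(m, 2) = Pow(-42, 2) = 1764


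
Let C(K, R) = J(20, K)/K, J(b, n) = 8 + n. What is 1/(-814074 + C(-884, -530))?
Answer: -221/179910135 ≈ -1.2284e-6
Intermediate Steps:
C(K, R) = (8 + K)/K
1/(-814074 + C(-884, -530)) = 1/(-814074 + (8 - 884)/(-884)) = 1/(-814074 - 1/884*(-876)) = 1/(-814074 + 219/221) = 1/(-179910135/221) = -221/179910135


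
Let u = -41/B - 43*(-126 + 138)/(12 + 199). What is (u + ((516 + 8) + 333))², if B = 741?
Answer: 17849440963240000/24445635201 ≈ 7.3017e+5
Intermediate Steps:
u = -391007/156351 (u = -41/741 - 43*(-126 + 138)/(12 + 199) = -41*1/741 - 43/(211/12) = -41/741 - 43/(211*(1/12)) = -41/741 - 43/211/12 = -41/741 - 43*12/211 = -41/741 - 516/211 = -391007/156351 ≈ -2.5008)
(u + ((516 + 8) + 333))² = (-391007/156351 + ((516 + 8) + 333))² = (-391007/156351 + (524 + 333))² = (-391007/156351 + 857)² = (133601800/156351)² = 17849440963240000/24445635201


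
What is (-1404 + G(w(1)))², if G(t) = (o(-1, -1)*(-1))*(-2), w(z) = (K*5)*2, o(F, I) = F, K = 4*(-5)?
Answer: 1976836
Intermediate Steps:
K = -20
w(z) = -200 (w(z) = -20*5*2 = -100*2 = -200)
G(t) = -2 (G(t) = -1*(-1)*(-2) = 1*(-2) = -2)
(-1404 + G(w(1)))² = (-1404 - 2)² = (-1406)² = 1976836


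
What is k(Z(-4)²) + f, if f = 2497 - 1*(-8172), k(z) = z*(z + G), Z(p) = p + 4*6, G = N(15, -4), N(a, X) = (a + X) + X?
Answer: 173469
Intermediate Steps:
N(a, X) = a + 2*X (N(a, X) = (X + a) + X = a + 2*X)
G = 7 (G = 15 + 2*(-4) = 15 - 8 = 7)
Z(p) = 24 + p (Z(p) = p + 24 = 24 + p)
k(z) = z*(7 + z) (k(z) = z*(z + 7) = z*(7 + z))
f = 10669 (f = 2497 + 8172 = 10669)
k(Z(-4)²) + f = (24 - 4)²*(7 + (24 - 4)²) + 10669 = 20²*(7 + 20²) + 10669 = 400*(7 + 400) + 10669 = 400*407 + 10669 = 162800 + 10669 = 173469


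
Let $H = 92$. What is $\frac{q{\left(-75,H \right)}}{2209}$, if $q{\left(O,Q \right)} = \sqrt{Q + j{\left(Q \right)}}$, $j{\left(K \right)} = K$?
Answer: $\frac{2 \sqrt{46}}{2209} \approx 0.0061406$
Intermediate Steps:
$q{\left(O,Q \right)} = \sqrt{2} \sqrt{Q}$ ($q{\left(O,Q \right)} = \sqrt{Q + Q} = \sqrt{2 Q} = \sqrt{2} \sqrt{Q}$)
$\frac{q{\left(-75,H \right)}}{2209} = \frac{\sqrt{2} \sqrt{92}}{2209} = \sqrt{2} \cdot 2 \sqrt{23} \cdot \frac{1}{2209} = 2 \sqrt{46} \cdot \frac{1}{2209} = \frac{2 \sqrt{46}}{2209}$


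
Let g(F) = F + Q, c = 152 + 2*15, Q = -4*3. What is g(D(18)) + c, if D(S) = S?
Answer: 188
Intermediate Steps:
Q = -12
c = 182 (c = 152 + 30 = 182)
g(F) = -12 + F (g(F) = F - 12 = -12 + F)
g(D(18)) + c = (-12 + 18) + 182 = 6 + 182 = 188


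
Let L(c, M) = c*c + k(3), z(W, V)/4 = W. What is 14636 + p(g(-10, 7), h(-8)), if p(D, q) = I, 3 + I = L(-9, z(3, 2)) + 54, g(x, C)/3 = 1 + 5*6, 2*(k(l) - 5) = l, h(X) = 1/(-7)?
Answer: 29549/2 ≈ 14775.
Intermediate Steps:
z(W, V) = 4*W
h(X) = -⅐
k(l) = 5 + l/2
L(c, M) = 13/2 + c² (L(c, M) = c*c + (5 + (½)*3) = c² + (5 + 3/2) = c² + 13/2 = 13/2 + c²)
g(x, C) = 93 (g(x, C) = 3*(1 + 5*6) = 3*(1 + 30) = 3*31 = 93)
I = 277/2 (I = -3 + ((13/2 + (-9)²) + 54) = -3 + ((13/2 + 81) + 54) = -3 + (175/2 + 54) = -3 + 283/2 = 277/2 ≈ 138.50)
p(D, q) = 277/2
14636 + p(g(-10, 7), h(-8)) = 14636 + 277/2 = 29549/2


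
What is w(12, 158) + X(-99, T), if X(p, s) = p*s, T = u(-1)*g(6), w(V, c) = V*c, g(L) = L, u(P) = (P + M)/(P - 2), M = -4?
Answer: 906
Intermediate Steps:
u(P) = (-4 + P)/(-2 + P) (u(P) = (P - 4)/(P - 2) = (-4 + P)/(-2 + P))
T = 10 (T = ((-4 - 1)/(-2 - 1))*6 = (-5/(-3))*6 = -⅓*(-5)*6 = (5/3)*6 = 10)
w(12, 158) + X(-99, T) = 12*158 - 99*10 = 1896 - 990 = 906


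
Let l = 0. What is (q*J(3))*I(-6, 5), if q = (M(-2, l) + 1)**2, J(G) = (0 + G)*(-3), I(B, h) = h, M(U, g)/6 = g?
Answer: -45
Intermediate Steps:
M(U, g) = 6*g
J(G) = -3*G (J(G) = G*(-3) = -3*G)
q = 1 (q = (6*0 + 1)**2 = (0 + 1)**2 = 1**2 = 1)
(q*J(3))*I(-6, 5) = (1*(-3*3))*5 = (1*(-9))*5 = -9*5 = -45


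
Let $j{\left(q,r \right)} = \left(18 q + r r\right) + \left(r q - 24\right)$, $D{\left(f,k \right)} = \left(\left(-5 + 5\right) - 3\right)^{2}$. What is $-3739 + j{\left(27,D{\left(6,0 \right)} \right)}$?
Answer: $-2953$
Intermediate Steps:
$D{\left(f,k \right)} = 9$ ($D{\left(f,k \right)} = \left(0 - 3\right)^{2} = \left(-3\right)^{2} = 9$)
$j{\left(q,r \right)} = -24 + r^{2} + 18 q + q r$ ($j{\left(q,r \right)} = \left(18 q + r^{2}\right) + \left(q r - 24\right) = \left(r^{2} + 18 q\right) + \left(-24 + q r\right) = -24 + r^{2} + 18 q + q r$)
$-3739 + j{\left(27,D{\left(6,0 \right)} \right)} = -3739 + \left(-24 + 9^{2} + 18 \cdot 27 + 27 \cdot 9\right) = -3739 + \left(-24 + 81 + 486 + 243\right) = -3739 + 786 = -2953$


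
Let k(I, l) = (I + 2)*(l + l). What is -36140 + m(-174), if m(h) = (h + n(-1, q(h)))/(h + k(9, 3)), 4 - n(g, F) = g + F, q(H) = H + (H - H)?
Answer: -3903125/108 ≈ -36140.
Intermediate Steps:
k(I, l) = 2*l*(2 + I) (k(I, l) = (2 + I)*(2*l) = 2*l*(2 + I))
q(H) = H (q(H) = H + 0 = H)
n(g, F) = 4 - F - g (n(g, F) = 4 - (g + F) = 4 - (F + g) = 4 + (-F - g) = 4 - F - g)
m(h) = 5/(66 + h) (m(h) = (h + (4 - h - 1*(-1)))/(h + 2*3*(2 + 9)) = (h + (4 - h + 1))/(h + 2*3*11) = (h + (5 - h))/(h + 66) = 5/(66 + h))
-36140 + m(-174) = -36140 + 5/(66 - 174) = -36140 + 5/(-108) = -36140 + 5*(-1/108) = -36140 - 5/108 = -3903125/108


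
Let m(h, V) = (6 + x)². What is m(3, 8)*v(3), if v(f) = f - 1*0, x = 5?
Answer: 363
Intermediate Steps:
v(f) = f (v(f) = f + 0 = f)
m(h, V) = 121 (m(h, V) = (6 + 5)² = 11² = 121)
m(3, 8)*v(3) = 121*3 = 363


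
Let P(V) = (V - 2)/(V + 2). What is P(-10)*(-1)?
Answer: -3/2 ≈ -1.5000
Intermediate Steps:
P(V) = (-2 + V)/(2 + V)
P(-10)*(-1) = ((-2 - 10)/(2 - 10))*(-1) = (-12/(-8))*(-1) = -⅛*(-12)*(-1) = (3/2)*(-1) = -3/2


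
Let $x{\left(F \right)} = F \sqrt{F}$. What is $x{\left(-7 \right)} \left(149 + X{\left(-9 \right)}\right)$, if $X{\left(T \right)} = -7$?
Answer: $- 994 i \sqrt{7} \approx - 2629.9 i$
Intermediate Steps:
$x{\left(F \right)} = F^{\frac{3}{2}}$
$x{\left(-7 \right)} \left(149 + X{\left(-9 \right)}\right) = \left(-7\right)^{\frac{3}{2}} \left(149 - 7\right) = - 7 i \sqrt{7} \cdot 142 = - 994 i \sqrt{7}$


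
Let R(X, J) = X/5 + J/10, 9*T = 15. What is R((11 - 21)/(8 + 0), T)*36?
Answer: -3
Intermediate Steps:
T = 5/3 (T = (⅑)*15 = 5/3 ≈ 1.6667)
R(X, J) = X/5 + J/10 (R(X, J) = X*(⅕) + J*(⅒) = X/5 + J/10)
R((11 - 21)/(8 + 0), T)*36 = (((11 - 21)/(8 + 0))/5 + (⅒)*(5/3))*36 = ((-10/8)/5 + ⅙)*36 = ((-10*⅛)/5 + ⅙)*36 = ((⅕)*(-5/4) + ⅙)*36 = (-¼ + ⅙)*36 = -1/12*36 = -3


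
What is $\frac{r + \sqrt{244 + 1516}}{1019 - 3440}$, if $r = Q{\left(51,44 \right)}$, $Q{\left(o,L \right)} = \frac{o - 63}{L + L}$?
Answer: $\frac{1}{17754} - \frac{4 \sqrt{110}}{2421} \approx -0.017272$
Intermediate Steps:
$Q{\left(o,L \right)} = \frac{-63 + o}{2 L}$
$r = - \frac{3}{22}$ ($r = \frac{-63 + 51}{2 \cdot 44} = \frac{1}{2} \cdot \frac{1}{44} \left(-12\right) = - \frac{3}{22} \approx -0.13636$)
$\frac{r + \sqrt{244 + 1516}}{1019 - 3440} = \frac{- \frac{3}{22} + \sqrt{244 + 1516}}{1019 - 3440} = \frac{- \frac{3}{22} + \sqrt{1760}}{-2421} = \left(- \frac{3}{22} + 4 \sqrt{110}\right) \left(- \frac{1}{2421}\right) = \frac{1}{17754} - \frac{4 \sqrt{110}}{2421}$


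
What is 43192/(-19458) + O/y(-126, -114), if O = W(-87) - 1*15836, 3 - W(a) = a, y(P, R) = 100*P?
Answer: -6606487/6810300 ≈ -0.97007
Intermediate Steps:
W(a) = 3 - a
O = -15746 (O = (3 - 1*(-87)) - 1*15836 = (3 + 87) - 15836 = 90 - 15836 = -15746)
43192/(-19458) + O/y(-126, -114) = 43192/(-19458) - 15746/(100*(-126)) = 43192*(-1/19458) - 15746/(-12600) = -21596/9729 - 15746*(-1/12600) = -21596/9729 + 7873/6300 = -6606487/6810300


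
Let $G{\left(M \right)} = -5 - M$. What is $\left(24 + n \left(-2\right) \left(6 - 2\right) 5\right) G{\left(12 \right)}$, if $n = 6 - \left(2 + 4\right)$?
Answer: $-408$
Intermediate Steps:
$n = 0$ ($n = 6 - 6 = 0$)
$\left(24 + n \left(-2\right) \left(6 - 2\right) 5\right) G{\left(12 \right)} = \left(24 + 0 \left(-2\right) \left(6 - 2\right) 5\right) \left(-5 - 12\right) = \left(24 + 0 \cdot 4 \cdot 5\right) \left(-5 - 12\right) = \left(24 + 0 \cdot 20\right) \left(-17\right) = \left(24 + 0\right) \left(-17\right) = 24 \left(-17\right) = -408$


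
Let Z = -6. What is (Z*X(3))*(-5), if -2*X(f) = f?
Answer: -45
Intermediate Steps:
X(f) = -f/2
(Z*X(3))*(-5) = -(-3)*3*(-5) = -6*(-3/2)*(-5) = 9*(-5) = -45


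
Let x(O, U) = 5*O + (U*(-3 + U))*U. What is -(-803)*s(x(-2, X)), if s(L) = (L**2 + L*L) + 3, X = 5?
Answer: 2572009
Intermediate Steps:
x(O, U) = 5*O + U**2*(-3 + U)
s(L) = 3 + 2*L**2 (s(L) = (L**2 + L**2) + 3 = 2*L**2 + 3 = 3 + 2*L**2)
-(-803)*s(x(-2, X)) = -(-803)*(3 + 2*(5**3 - 3*5**2 + 5*(-2))**2) = -(-803)*(3 + 2*(125 - 3*25 - 10)**2) = -(-803)*(3 + 2*(125 - 75 - 10)**2) = -(-803)*(3 + 2*40**2) = -(-803)*(3 + 2*1600) = -(-803)*(3 + 3200) = -(-803)*3203 = -803*(-3203) = 2572009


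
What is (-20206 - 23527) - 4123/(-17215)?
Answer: -752859472/17215 ≈ -43733.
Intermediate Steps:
(-20206 - 23527) - 4123/(-17215) = -43733 - 4123*(-1/17215) = -43733 + 4123/17215 = -752859472/17215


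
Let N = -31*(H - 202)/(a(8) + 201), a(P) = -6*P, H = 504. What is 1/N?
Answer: -153/9362 ≈ -0.016343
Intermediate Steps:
N = -9362/153 (N = -31*(504 - 202)/(-6*8 + 201) = -9362/(-48 + 201) = -9362/153 ≈ -61.190)
1/N = 1/(-9362/153) = -153/9362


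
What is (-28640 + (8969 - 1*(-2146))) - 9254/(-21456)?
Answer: -188003573/10728 ≈ -17525.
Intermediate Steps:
(-28640 + (8969 - 1*(-2146))) - 9254/(-21456) = (-28640 + (8969 + 2146)) - 9254*(-1/21456) = (-28640 + 11115) + 4627/10728 = -17525 + 4627/10728 = -188003573/10728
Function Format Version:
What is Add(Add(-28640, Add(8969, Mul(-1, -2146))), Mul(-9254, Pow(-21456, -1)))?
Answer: Rational(-188003573, 10728) ≈ -17525.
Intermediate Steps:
Add(Add(-28640, Add(8969, Mul(-1, -2146))), Mul(-9254, Pow(-21456, -1))) = Add(Add(-28640, Add(8969, 2146)), Mul(-9254, Rational(-1, 21456))) = Add(Add(-28640, 11115), Rational(4627, 10728)) = Add(-17525, Rational(4627, 10728)) = Rational(-188003573, 10728)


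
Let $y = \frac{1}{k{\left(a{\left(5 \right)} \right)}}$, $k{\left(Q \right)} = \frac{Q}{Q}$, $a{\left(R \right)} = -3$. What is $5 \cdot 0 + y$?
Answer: $1$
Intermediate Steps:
$k{\left(Q \right)} = 1$
$y = 1$ ($y = 1^{-1} = 1$)
$5 \cdot 0 + y = 5 \cdot 0 + 1 = 0 + 1 = 1$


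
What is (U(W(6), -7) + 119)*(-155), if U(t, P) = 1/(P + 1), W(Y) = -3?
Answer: -110515/6 ≈ -18419.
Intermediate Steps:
U(t, P) = 1/(1 + P)
(U(W(6), -7) + 119)*(-155) = (1/(1 - 7) + 119)*(-155) = (1/(-6) + 119)*(-155) = (-1/6 + 119)*(-155) = (713/6)*(-155) = -110515/6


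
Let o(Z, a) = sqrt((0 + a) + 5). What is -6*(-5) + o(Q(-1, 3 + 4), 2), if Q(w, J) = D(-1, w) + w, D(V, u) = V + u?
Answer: 30 + sqrt(7) ≈ 32.646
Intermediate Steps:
Q(w, J) = -1 + 2*w (Q(w, J) = (-1 + w) + w = -1 + 2*w)
o(Z, a) = sqrt(5 + a) (o(Z, a) = sqrt(a + 5) = sqrt(5 + a))
-6*(-5) + o(Q(-1, 3 + 4), 2) = -6*(-5) + sqrt(5 + 2) = 30 + sqrt(7)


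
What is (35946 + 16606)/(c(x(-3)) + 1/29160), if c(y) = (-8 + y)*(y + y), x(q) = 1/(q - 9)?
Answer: 766208160/19643 ≈ 39007.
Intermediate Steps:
x(q) = 1/(-9 + q)
c(y) = 2*y*(-8 + y) (c(y) = (-8 + y)*(2*y) = 2*y*(-8 + y))
(35946 + 16606)/(c(x(-3)) + 1/29160) = (35946 + 16606)/(2*(-8 + 1/(-9 - 3))/(-9 - 3) + 1/29160) = 52552/(2*(-8 + 1/(-12))/(-12) + 1/29160) = 52552/(2*(-1/12)*(-8 - 1/12) + 1/29160) = 52552/(2*(-1/12)*(-97/12) + 1/29160) = 52552/(97/72 + 1/29160) = 52552/(19643/14580) = 52552*(14580/19643) = 766208160/19643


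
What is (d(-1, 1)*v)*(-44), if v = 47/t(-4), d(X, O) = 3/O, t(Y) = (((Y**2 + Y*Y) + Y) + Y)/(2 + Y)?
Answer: 517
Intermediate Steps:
t(Y) = (2*Y + 2*Y**2)/(2 + Y) (t(Y) = (((Y**2 + Y**2) + Y) + Y)/(2 + Y) = ((2*Y**2 + Y) + Y)/(2 + Y) = ((Y + 2*Y**2) + Y)/(2 + Y) = (2*Y + 2*Y**2)/(2 + Y))
v = -47/12 (v = 47/((2*(-4)*(1 - 4)/(2 - 4))) = 47/((2*(-4)*(-3)/(-2))) = 47/((2*(-4)*(-1/2)*(-3))) = 47/(-12) = 47*(-1/12) = -47/12 ≈ -3.9167)
(d(-1, 1)*v)*(-44) = ((3/1)*(-47/12))*(-44) = ((3*1)*(-47/12))*(-44) = (3*(-47/12))*(-44) = -47/4*(-44) = 517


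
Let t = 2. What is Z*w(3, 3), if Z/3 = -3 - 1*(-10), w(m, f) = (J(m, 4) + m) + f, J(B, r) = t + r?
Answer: 252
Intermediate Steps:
J(B, r) = 2 + r
w(m, f) = 6 + f + m (w(m, f) = ((2 + 4) + m) + f = (6 + m) + f = 6 + f + m)
Z = 21 (Z = 3*(-3 - 1*(-10)) = 3*(-3 + 10) = 3*7 = 21)
Z*w(3, 3) = 21*(6 + 3 + 3) = 21*12 = 252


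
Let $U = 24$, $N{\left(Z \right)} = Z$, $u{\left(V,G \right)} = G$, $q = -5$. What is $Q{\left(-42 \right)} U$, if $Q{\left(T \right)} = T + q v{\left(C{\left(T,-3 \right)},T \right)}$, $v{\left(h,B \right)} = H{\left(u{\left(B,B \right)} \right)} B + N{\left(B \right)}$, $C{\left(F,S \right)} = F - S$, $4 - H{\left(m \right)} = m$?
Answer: $235872$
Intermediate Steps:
$H{\left(m \right)} = 4 - m$
$v{\left(h,B \right)} = B + B \left(4 - B\right)$ ($v{\left(h,B \right)} = \left(4 - B\right) B + B = B \left(4 - B\right) + B = B + B \left(4 - B\right)$)
$Q{\left(T \right)} = T - 5 T \left(5 - T\right)$
$Q{\left(-42 \right)} U = - 42 \left(-24 + 5 \left(-42\right)\right) 24 = - 42 \left(-24 - 210\right) 24 = \left(-42\right) \left(-234\right) 24 = 9828 \cdot 24 = 235872$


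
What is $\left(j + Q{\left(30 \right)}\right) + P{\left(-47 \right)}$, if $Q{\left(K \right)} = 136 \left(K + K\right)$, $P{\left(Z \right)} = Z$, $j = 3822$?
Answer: $11935$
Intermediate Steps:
$Q{\left(K \right)} = 272 K$ ($Q{\left(K \right)} = 136 \cdot 2 K = 272 K$)
$\left(j + Q{\left(30 \right)}\right) + P{\left(-47 \right)} = \left(3822 + 272 \cdot 30\right) - 47 = \left(3822 + 8160\right) - 47 = 11982 - 47 = 11935$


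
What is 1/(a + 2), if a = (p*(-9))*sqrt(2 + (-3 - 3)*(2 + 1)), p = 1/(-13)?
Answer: 169/986 - 117*I/493 ≈ 0.1714 - 0.23732*I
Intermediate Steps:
p = -1/13 ≈ -0.076923
a = 36*I/13 (a = (-1/13*(-9))*sqrt(2 + (-3 - 3)*(2 + 1)) = 9*sqrt(2 - 6*3)/13 = 9*sqrt(2 - 18)/13 = 9*sqrt(-16)/13 = 9*(4*I)/13 = 36*I/13 ≈ 2.7692*I)
1/(a + 2) = 1/(36*I/13 + 2) = 1/(2 + 36*I/13) = 169*(2 - 36*I/13)/1972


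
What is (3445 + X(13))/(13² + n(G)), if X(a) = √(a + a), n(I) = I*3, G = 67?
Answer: 689/74 + √26/370 ≈ 9.3246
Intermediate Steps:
n(I) = 3*I
X(a) = √2*√a (X(a) = √(2*a) = √2*√a)
(3445 + X(13))/(13² + n(G)) = (3445 + √2*√13)/(13² + 3*67) = (3445 + √26)/(169 + 201) = (3445 + √26)/370 = (3445 + √26)*(1/370) = 689/74 + √26/370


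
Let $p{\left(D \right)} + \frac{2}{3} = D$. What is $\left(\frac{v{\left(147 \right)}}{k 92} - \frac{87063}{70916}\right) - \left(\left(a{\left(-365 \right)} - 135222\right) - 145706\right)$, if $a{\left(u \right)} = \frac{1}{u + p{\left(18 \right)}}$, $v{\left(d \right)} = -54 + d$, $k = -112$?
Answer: $\frac{7646619471135151}{27219262784} \approx 2.8093 \cdot 10^{5}$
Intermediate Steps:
$p{\left(D \right)} = - \frac{2}{3} + D$
$a{\left(u \right)} = \frac{1}{\frac{52}{3} + u}$ ($a{\left(u \right)} = \frac{1}{u + \left(- \frac{2}{3} + 18\right)} = \frac{1}{u + \frac{52}{3}} = \frac{1}{\frac{52}{3} + u}$)
$\left(\frac{v{\left(147 \right)}}{k 92} - \frac{87063}{70916}\right) - \left(\left(a{\left(-365 \right)} - 135222\right) - 145706\right) = \left(\frac{-54 + 147}{\left(-112\right) 92} - \frac{87063}{70916}\right) - \left(\left(\frac{3}{52 + 3 \left(-365\right)} - 135222\right) - 145706\right) = \left(\frac{93}{-10304} - \frac{87063}{70916}\right) - \left(\left(\frac{3}{52 - 1095} - 135222\right) - 145706\right) = \left(93 \left(- \frac{1}{10304}\right) - \frac{87063}{70916}\right) - \left(\left(\frac{3}{-1043} - 135222\right) - 145706\right) = \left(- \frac{93}{10304} - \frac{87063}{70916}\right) - \left(\left(3 \left(- \frac{1}{1043}\right) - 135222\right) - 145706\right) = - \frac{225923085}{182679616} - \left(\left(- \frac{3}{1043} - 135222\right) - 145706\right) = - \frac{225923085}{182679616} - \left(- \frac{141036549}{1043} - 145706\right) = - \frac{225923085}{182679616} - - \frac{293007907}{1043} = - \frac{225923085}{182679616} + \frac{293007907}{1043} = \frac{7646619471135151}{27219262784}$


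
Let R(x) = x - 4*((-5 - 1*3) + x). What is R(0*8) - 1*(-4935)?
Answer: 4967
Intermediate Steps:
R(x) = 32 - 3*x (R(x) = x - 4*((-5 - 3) + x) = x - 4*(-8 + x) = x + (32 - 4*x) = 32 - 3*x)
R(0*8) - 1*(-4935) = (32 - 0*8) - 1*(-4935) = (32 - 3*0) + 4935 = (32 + 0) + 4935 = 32 + 4935 = 4967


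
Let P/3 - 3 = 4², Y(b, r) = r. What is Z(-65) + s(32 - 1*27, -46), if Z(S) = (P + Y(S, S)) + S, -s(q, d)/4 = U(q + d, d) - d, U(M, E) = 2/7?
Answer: -1807/7 ≈ -258.14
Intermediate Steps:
U(M, E) = 2/7 (U(M, E) = 2*(⅐) = 2/7)
P = 57 (P = 9 + 3*4² = 9 + 3*16 = 9 + 48 = 57)
s(q, d) = -8/7 + 4*d (s(q, d) = -4*(2/7 - d) = -8/7 + 4*d)
Z(S) = 57 + 2*S (Z(S) = (57 + S) + S = 57 + 2*S)
Z(-65) + s(32 - 1*27, -46) = (57 + 2*(-65)) + (-8/7 + 4*(-46)) = (57 - 130) + (-8/7 - 184) = -73 - 1296/7 = -1807/7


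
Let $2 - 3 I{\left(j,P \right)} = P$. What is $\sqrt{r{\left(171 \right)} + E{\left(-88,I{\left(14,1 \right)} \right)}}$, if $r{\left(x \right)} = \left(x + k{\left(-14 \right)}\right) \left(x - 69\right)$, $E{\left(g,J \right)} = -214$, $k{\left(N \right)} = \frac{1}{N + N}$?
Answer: $\frac{\sqrt{3375974}}{14} \approx 131.24$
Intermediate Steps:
$I{\left(j,P \right)} = \frac{2}{3} - \frac{P}{3}$
$k{\left(N \right)} = \frac{1}{2 N}$
$r{\left(x \right)} = \left(-69 + x\right) \left(- \frac{1}{28} + x\right)$ ($r{\left(x \right)} = \left(x + \frac{1}{2 \left(-14\right)}\right) \left(x - 69\right) = \left(x + \frac{1}{2} \left(- \frac{1}{14}\right)\right) \left(-69 + x\right) = \left(x - \frac{1}{28}\right) \left(-69 + x\right) = \left(- \frac{1}{28} + x\right) \left(-69 + x\right) = \left(-69 + x\right) \left(- \frac{1}{28} + x\right)$)
$\sqrt{r{\left(171 \right)} + E{\left(-88,I{\left(14,1 \right)} \right)}} = \sqrt{\left(\frac{69}{28} + 171^{2} - \frac{330543}{28}\right) - 214} = \sqrt{\left(\frac{69}{28} + 29241 - \frac{330543}{28}\right) - 214} = \sqrt{\frac{244137}{14} - 214} = \sqrt{\frac{241141}{14}} = \frac{\sqrt{3375974}}{14}$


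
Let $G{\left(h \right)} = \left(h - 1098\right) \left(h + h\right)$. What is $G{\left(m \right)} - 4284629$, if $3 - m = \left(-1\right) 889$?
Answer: $-4652133$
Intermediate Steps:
$m = 892$ ($m = 3 - \left(-1\right) 889 = 3 - -889 = 3 + 889 = 892$)
$G{\left(h \right)} = 2 h \left(-1098 + h\right)$ ($G{\left(h \right)} = \left(-1098 + h\right) 2 h = 2 h \left(-1098 + h\right)$)
$G{\left(m \right)} - 4284629 = 2 \cdot 892 \left(-1098 + 892\right) - 4284629 = 2 \cdot 892 \left(-206\right) - 4284629 = -367504 - 4284629 = -4652133$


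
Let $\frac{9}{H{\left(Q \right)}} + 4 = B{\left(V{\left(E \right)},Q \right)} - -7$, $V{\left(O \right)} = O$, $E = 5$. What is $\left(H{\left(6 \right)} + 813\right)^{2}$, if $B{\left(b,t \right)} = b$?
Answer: $\frac{42419169}{64} \approx 6.628 \cdot 10^{5}$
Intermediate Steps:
$H{\left(Q \right)} = \frac{9}{8}$ ($H{\left(Q \right)} = \frac{9}{-4 + \left(5 - -7\right)} = \frac{9}{-4 + \left(5 + 7\right)} = \frac{9}{-4 + 12} = \frac{9}{8}$)
$\left(H{\left(6 \right)} + 813\right)^{2} = \left(\frac{9}{8} + 813\right)^{2} = \left(\frac{6513}{8}\right)^{2} = \frac{42419169}{64}$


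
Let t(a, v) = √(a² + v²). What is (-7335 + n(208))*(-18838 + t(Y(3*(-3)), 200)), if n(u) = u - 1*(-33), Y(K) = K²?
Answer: 133636772 - 7094*√46561 ≈ 1.3211e+8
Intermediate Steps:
n(u) = 33 + u (n(u) = u + 33 = 33 + u)
(-7335 + n(208))*(-18838 + t(Y(3*(-3)), 200)) = (-7335 + (33 + 208))*(-18838 + √(((3*(-3))²)² + 200²)) = (-7335 + 241)*(-18838 + √(((-9)²)² + 40000)) = -7094*(-18838 + √(81² + 40000)) = -7094*(-18838 + √(6561 + 40000)) = -7094*(-18838 + √46561) = 133636772 - 7094*√46561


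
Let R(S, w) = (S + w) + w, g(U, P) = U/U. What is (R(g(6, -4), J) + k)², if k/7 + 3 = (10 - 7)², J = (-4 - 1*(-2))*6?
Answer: 361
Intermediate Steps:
g(U, P) = 1
J = -12 (J = (-4 + 2)*6 = -2*6 = -12)
R(S, w) = S + 2*w
k = 42 (k = -21 + 7*(10 - 7)² = -21 + 7*3² = -21 + 7*9 = -21 + 63 = 42)
(R(g(6, -4), J) + k)² = ((1 + 2*(-12)) + 42)² = ((1 - 24) + 42)² = (-23 + 42)² = 19² = 361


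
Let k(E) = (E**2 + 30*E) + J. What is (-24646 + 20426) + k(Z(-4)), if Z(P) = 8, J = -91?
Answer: -4007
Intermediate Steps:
k(E) = -91 + E**2 + 30*E (k(E) = (E**2 + 30*E) - 91 = -91 + E**2 + 30*E)
(-24646 + 20426) + k(Z(-4)) = (-24646 + 20426) + (-91 + 8**2 + 30*8) = -4220 + (-91 + 64 + 240) = -4220 + 213 = -4007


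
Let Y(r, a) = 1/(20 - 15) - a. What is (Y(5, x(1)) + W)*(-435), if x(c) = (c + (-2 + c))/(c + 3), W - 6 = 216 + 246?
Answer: -203667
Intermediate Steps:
W = 468 (W = 6 + (216 + 246) = 6 + 462 = 468)
x(c) = (-2 + 2*c)/(3 + c)
Y(r, a) = 1/5 - a
(Y(5, x(1)) + W)*(-435) = ((1/5 - 2*(-1 + 1)/(3 + 1)) + 468)*(-435) = ((1/5 - 2*0/4) + 468)*(-435) = ((1/5 - 1*0) + 468)*(-435) = ((1/5 + 0) + 468)*(-435) = (1/5 + 468)*(-435) = (2341/5)*(-435) = -203667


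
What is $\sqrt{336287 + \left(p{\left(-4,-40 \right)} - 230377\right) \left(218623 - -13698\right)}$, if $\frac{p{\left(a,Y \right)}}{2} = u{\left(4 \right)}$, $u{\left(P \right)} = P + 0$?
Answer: $3 i \sqrt{5946580018} \approx 2.3134 \cdot 10^{5} i$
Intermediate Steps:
$u{\left(P \right)} = P$
$p{\left(a,Y \right)} = 8$ ($p{\left(a,Y \right)} = 2 \cdot 4 = 8$)
$\sqrt{336287 + \left(p{\left(-4,-40 \right)} - 230377\right) \left(218623 - -13698\right)} = \sqrt{336287 + \left(8 - 230377\right) \left(218623 - -13698\right)} = \sqrt{336287 - 230369 \left(218623 + 13698\right)} = \sqrt{336287 - 53519556449} = \sqrt{-53519220162} = 3 i \sqrt{5946580018}$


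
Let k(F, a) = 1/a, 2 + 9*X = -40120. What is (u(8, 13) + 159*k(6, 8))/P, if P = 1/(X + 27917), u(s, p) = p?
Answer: 6169717/8 ≈ 7.7122e+5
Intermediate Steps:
X = -4458 (X = -2/9 + (⅑)*(-40120) = -2/9 - 40120/9 = -4458)
P = 1/23459 (P = 1/(-4458 + 27917) = 1/23459 ≈ 4.2628e-5)
(u(8, 13) + 159*k(6, 8))/P = (13 + 159/8)/(1/23459) = (13 + 159*(⅛))*23459 = (13 + 159/8)*23459 = (263/8)*23459 = 6169717/8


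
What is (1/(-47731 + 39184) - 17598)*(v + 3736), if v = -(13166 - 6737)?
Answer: 405054418151/8547 ≈ 4.7391e+7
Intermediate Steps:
v = -6429 (v = -1*6429 = -6429)
(1/(-47731 + 39184) - 17598)*(v + 3736) = (1/(-47731 + 39184) - 17598)*(-6429 + 3736) = (1/(-8547) - 17598)*(-2693) = (-1/8547 - 17598)*(-2693) = -150410107/8547*(-2693) = 405054418151/8547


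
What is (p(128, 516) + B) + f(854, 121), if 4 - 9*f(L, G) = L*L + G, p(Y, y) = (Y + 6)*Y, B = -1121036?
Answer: -10664389/9 ≈ -1.1849e+6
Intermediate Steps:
p(Y, y) = Y*(6 + Y) (p(Y, y) = (6 + Y)*Y = Y*(6 + Y))
f(L, G) = 4/9 - G/9 - L**2/9 (f(L, G) = 4/9 - (L*L + G)/9 = 4/9 - (L**2 + G)/9 = 4/9 - (G + L**2)/9 = 4/9 + (-G/9 - L**2/9) = 4/9 - G/9 - L**2/9)
(p(128, 516) + B) + f(854, 121) = (128*(6 + 128) - 1121036) + (4/9 - 1/9*121 - 1/9*854**2) = (128*134 - 1121036) + (4/9 - 121/9 - 1/9*729316) = (17152 - 1121036) + (4/9 - 121/9 - 729316/9) = -1103884 - 729433/9 = -10664389/9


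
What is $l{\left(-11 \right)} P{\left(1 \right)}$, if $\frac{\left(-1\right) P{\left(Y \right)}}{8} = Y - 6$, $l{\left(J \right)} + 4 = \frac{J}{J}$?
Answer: $-120$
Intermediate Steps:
$l{\left(J \right)} = -3$ ($l{\left(J \right)} = -4 + \frac{J}{J} = -4 + 1 = -3$)
$P{\left(Y \right)} = 48 - 8 Y$ ($P{\left(Y \right)} = - 8 \left(Y - 6\right) = - 8 \left(-6 + Y\right) = 48 - 8 Y$)
$l{\left(-11 \right)} P{\left(1 \right)} = - 3 \left(48 - 8\right) = \left(-3\right) 40 = -120$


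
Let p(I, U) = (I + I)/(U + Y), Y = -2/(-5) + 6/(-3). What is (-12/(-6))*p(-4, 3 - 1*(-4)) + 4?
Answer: 28/27 ≈ 1.0370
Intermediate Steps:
Y = -8/5 (Y = -2*(-1/5) + 6*(-1/3) = 2/5 - 2 = -8/5 ≈ -1.6000)
p(I, U) = 2*I/(-8/5 + U) (p(I, U) = (I + I)/(U - 8/5) = (2*I)/(-8/5 + U) = 2*I/(-8/5 + U))
(-12/(-6))*p(-4, 3 - 1*(-4)) + 4 = (-12/(-6))*(10*(-4)/(-8 + 5*(3 - 1*(-4)))) + 4 = (-12*(-1/6))*(10*(-4)/(-8 + 5*(3 + 4))) + 4 = 2*(10*(-4)/(-8 + 5*7)) + 4 = 2*(10*(-4)/(-8 + 35)) + 4 = 2*(10*(-4)/27) + 4 = 2*(10*(-4)*(1/27)) + 4 = 2*(-40/27) + 4 = -80/27 + 4 = 28/27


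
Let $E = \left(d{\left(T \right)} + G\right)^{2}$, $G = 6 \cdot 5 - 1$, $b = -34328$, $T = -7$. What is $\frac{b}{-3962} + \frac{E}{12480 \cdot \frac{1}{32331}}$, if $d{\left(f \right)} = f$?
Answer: $\frac{28583607}{22640} \approx 1262.5$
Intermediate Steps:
$G = 29$ ($G = 30 - 1 = 29$)
$E = 484$ ($E = \left(-7 + 29\right)^{2} = 22^{2} = 484$)
$\frac{b}{-3962} + \frac{E}{12480 \cdot \frac{1}{32331}} = - \frac{34328}{-3962} + \frac{484}{12480 \cdot \frac{1}{32331}} = \left(-34328\right) \left(- \frac{1}{3962}\right) + \frac{484}{12480 \cdot \frac{1}{32331}} = \frac{2452}{283} + \frac{484}{\frac{320}{829}} = \frac{2452}{283} + 484 \cdot \frac{829}{320} = \frac{2452}{283} + \frac{100309}{80} = \frac{28583607}{22640}$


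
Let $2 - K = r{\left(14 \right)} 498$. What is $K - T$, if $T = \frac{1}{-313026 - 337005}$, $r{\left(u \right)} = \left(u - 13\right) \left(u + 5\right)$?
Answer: $- \frac{6149293259}{650031} \approx -9460.0$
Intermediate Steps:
$r{\left(u \right)} = \left(-13 + u\right) \left(5 + u\right)$
$T = - \frac{1}{650031}$ ($T = \frac{1}{-650031} = - \frac{1}{650031} \approx -1.5384 \cdot 10^{-6}$)
$K = -9460$ ($K = 2 - \left(-65 + 14^{2} - 112\right) 498 = 2 - \left(-65 + 196 - 112\right) 498 = 2 - 19 \cdot 498 = 2 - 9462 = -9460$)
$K - T = -9460 - - \frac{1}{650031} = -9460 + \frac{1}{650031} = - \frac{6149293259}{650031}$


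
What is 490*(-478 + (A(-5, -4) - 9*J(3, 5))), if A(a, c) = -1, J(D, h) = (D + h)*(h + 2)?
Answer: -481670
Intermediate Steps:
J(D, h) = (2 + h)*(D + h) (J(D, h) = (D + h)*(2 + h) = (2 + h)*(D + h))
490*(-478 + (A(-5, -4) - 9*J(3, 5))) = 490*(-478 + (-1 - 9*(5² + 2*3 + 2*5 + 3*5))) = 490*(-478 + (-1 - 9*(25 + 6 + 10 + 15))) = 490*(-478 + (-1 - 9*56)) = 490*(-478 + (-1 - 504)) = 490*(-478 - 505) = 490*(-983) = -481670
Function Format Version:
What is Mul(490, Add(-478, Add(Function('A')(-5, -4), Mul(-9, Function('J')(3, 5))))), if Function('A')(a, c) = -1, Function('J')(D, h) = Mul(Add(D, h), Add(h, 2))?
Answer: -481670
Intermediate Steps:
Function('J')(D, h) = Mul(Add(2, h), Add(D, h)) (Function('J')(D, h) = Mul(Add(D, h), Add(2, h)) = Mul(Add(2, h), Add(D, h)))
Mul(490, Add(-478, Add(Function('A')(-5, -4), Mul(-9, Function('J')(3, 5))))) = Mul(490, Add(-478, Add(-1, Mul(-9, Add(Pow(5, 2), Mul(2, 3), Mul(2, 5), Mul(3, 5)))))) = Mul(490, Add(-478, Add(-1, Mul(-9, Add(25, 6, 10, 15))))) = Mul(490, Add(-478, Add(-1, Mul(-9, 56)))) = Mul(490, Add(-478, Add(-1, -504))) = Mul(490, Add(-478, -505)) = Mul(490, -983) = -481670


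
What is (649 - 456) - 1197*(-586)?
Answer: 701635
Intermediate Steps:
(649 - 456) - 1197*(-586) = 193 + 701442 = 701635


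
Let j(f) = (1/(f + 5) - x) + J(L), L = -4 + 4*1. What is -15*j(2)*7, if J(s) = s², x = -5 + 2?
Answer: -330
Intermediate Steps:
x = -3
L = 0 (L = -4 + 4 = 0)
j(f) = 3 + 1/(5 + f) (j(f) = (1/(f + 5) - 1*(-3)) + 0² = (1/(5 + f) + 3) + 0 = (3 + 1/(5 + f)) + 0 = 3 + 1/(5 + f))
-15*j(2)*7 = -15*(16 + 3*2)/(5 + 2)*7 = -15*(16 + 6)/7*7 = -15*22/7*7 = -330/7*7 = -330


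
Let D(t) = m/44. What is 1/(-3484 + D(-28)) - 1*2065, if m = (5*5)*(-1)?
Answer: -316607909/153321 ≈ -2065.0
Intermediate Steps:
m = -25 (m = 25*(-1) = -25)
D(t) = -25/44
1/(-3484 + D(-28)) - 1*2065 = 1/(-3484 - 25/44) - 1*2065 = 1/(-153321/44) - 2065 = -44/153321 - 2065 = -316607909/153321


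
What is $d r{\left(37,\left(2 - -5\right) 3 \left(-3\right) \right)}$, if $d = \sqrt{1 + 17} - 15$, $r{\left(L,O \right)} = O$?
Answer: $945 - 189 \sqrt{2} \approx 677.71$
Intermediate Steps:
$d = -15 + 3 \sqrt{2}$ ($d = \sqrt{18} - 15 = 3 \sqrt{2} - 15 = -15 + 3 \sqrt{2} \approx -10.757$)
$d r{\left(37,\left(2 - -5\right) 3 \left(-3\right) \right)} = \left(-15 + 3 \sqrt{2}\right) \left(2 - -5\right) 3 \left(-3\right) = \left(-15 + 3 \sqrt{2}\right) \left(2 + 5\right) 3 \left(-3\right) = \left(-15 + 3 \sqrt{2}\right) 7 \cdot 3 \left(-3\right) = \left(-15 + 3 \sqrt{2}\right) 21 \left(-3\right) = \left(-15 + 3 \sqrt{2}\right) \left(-63\right) = 945 - 189 \sqrt{2}$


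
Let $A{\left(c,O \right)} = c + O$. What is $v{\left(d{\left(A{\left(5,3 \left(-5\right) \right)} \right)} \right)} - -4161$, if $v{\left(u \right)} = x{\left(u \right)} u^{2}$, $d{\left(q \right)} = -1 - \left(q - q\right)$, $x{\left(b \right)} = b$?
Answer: $4160$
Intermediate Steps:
$A{\left(c,O \right)} = O + c$
$d{\left(q \right)} = -1$ ($d{\left(q \right)} = -1 - 0 = -1 + 0 = -1$)
$v{\left(u \right)} = u^{3}$ ($v{\left(u \right)} = u u^{2} = u^{3}$)
$v{\left(d{\left(A{\left(5,3 \left(-5\right) \right)} \right)} \right)} - -4161 = \left(-1\right)^{3} - -4161 = -1 + 4161 = 4160$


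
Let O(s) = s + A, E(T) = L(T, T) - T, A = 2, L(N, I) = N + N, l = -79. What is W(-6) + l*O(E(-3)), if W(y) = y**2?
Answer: 115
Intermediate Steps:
L(N, I) = 2*N
E(T) = T (E(T) = 2*T - T = T)
O(s) = 2 + s (O(s) = s + 2 = 2 + s)
W(-6) + l*O(E(-3)) = (-6)**2 - 79*(2 - 3) = 36 - 79*(-1) = 36 + 79 = 115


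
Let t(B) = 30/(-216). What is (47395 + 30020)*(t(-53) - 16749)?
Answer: -15559615045/12 ≈ -1.2966e+9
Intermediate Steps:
t(B) = -5/36 (t(B) = 30*(-1/216) = -5/36)
(47395 + 30020)*(t(-53) - 16749) = (47395 + 30020)*(-5/36 - 16749) = 77415*(-602969/36) = -15559615045/12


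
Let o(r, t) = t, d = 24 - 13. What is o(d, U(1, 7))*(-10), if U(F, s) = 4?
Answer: -40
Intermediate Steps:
d = 11
o(d, U(1, 7))*(-10) = 4*(-10) = -40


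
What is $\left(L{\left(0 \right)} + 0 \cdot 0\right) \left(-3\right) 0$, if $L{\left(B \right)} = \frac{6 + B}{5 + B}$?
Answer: $0$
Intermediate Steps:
$L{\left(B \right)} = \frac{6 + B}{5 + B}$
$\left(L{\left(0 \right)} + 0 \cdot 0\right) \left(-3\right) 0 = \left(\frac{6 + 0}{5 + 0} + 0 \cdot 0\right) \left(-3\right) 0 = \left(\frac{1}{5} \cdot 6 + 0\right) \left(-3\right) 0 = \left(\frac{6}{5} + 0\right) \left(-3\right) 0 = \frac{6}{5} \left(-3\right) 0 = \left(- \frac{18}{5}\right) 0 = 0$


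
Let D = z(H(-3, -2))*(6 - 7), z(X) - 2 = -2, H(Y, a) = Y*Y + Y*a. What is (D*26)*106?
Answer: 0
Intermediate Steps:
H(Y, a) = Y**2 + Y*a
z(X) = 0 (z(X) = 2 - 2 = 0)
D = 0 (D = 0*(6 - 7) = 0*(-1) = 0)
(D*26)*106 = (0*26)*106 = 0*106 = 0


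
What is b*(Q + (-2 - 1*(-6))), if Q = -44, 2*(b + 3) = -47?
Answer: 1060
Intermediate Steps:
b = -53/2 (b = -3 + (½)*(-47) = -3 - 47/2 = -53/2 ≈ -26.500)
b*(Q + (-2 - 1*(-6))) = -53*(-44 + (-2 - 1*(-6)))/2 = -53*(-44 + (-2 + 6))/2 = -53*(-44 + 4)/2 = -53/2*(-40) = 1060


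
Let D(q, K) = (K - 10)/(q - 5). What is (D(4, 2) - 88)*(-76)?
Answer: 6080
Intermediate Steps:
D(q, K) = (-10 + K)/(-5 + q)
(D(4, 2) - 88)*(-76) = ((-10 + 2)/(-5 + 4) - 88)*(-76) = (-8/(-1) - 88)*(-76) = (-1*(-8) - 88)*(-76) = (8 - 88)*(-76) = -80*(-76) = 6080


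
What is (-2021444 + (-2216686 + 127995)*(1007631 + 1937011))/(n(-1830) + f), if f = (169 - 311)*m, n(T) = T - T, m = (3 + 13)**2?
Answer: 3075224632533/18176 ≈ 1.6919e+8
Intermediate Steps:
m = 256 (m = 16**2 = 256)
n(T) = 0
f = -36352 (f = (169 - 311)*256 = -142*256 = -36352)
(-2021444 + (-2216686 + 127995)*(1007631 + 1937011))/(n(-1830) + f) = (-2021444 + (-2216686 + 127995)*(1007631 + 1937011))/(0 - 36352) = (-2021444 - 2088691*2944642)/(-36352) = (-2021444 - 6150447243622)*(-1/36352) = -6150449265066*(-1/36352) = 3075224632533/18176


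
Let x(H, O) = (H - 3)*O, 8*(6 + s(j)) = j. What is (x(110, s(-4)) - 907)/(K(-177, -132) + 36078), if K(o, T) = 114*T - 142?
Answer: -3205/41776 ≈ -0.076719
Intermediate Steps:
K(o, T) = -142 + 114*T
s(j) = -6 + j/8
x(H, O) = O*(-3 + H) (x(H, O) = (-3 + H)*O = O*(-3 + H))
(x(110, s(-4)) - 907)/(K(-177, -132) + 36078) = ((-6 + (⅛)*(-4))*(-3 + 110) - 907)/((-142 + 114*(-132)) + 36078) = ((-6 - ½)*107 - 907)/((-142 - 15048) + 36078) = (-13/2*107 - 907)/(-15190 + 36078) = (-1391/2 - 907)/20888 = -3205/2*1/20888 = -3205/41776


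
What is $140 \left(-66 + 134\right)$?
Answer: $9520$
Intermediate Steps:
$140 \left(-66 + 134\right) = 140 \cdot 68 = 9520$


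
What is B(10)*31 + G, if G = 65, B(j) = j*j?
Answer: 3165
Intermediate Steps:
B(j) = j²
B(10)*31 + G = 10²*31 + 65 = 100*31 + 65 = 3100 + 65 = 3165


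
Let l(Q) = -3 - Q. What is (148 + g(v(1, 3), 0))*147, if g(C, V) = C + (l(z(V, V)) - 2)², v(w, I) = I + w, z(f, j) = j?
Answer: 26019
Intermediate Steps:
g(C, V) = C + (-5 - V)² (g(C, V) = C + ((-3 - V) - 2)² = C + (-5 - V)²)
(148 + g(v(1, 3), 0))*147 = (148 + ((3 + 1) + (5 + 0)²))*147 = (148 + (4 + 5²))*147 = (148 + (4 + 25))*147 = (148 + 29)*147 = 177*147 = 26019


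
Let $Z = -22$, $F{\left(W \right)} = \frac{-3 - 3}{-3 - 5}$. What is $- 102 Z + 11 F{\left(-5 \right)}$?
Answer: $\frac{9009}{4} \approx 2252.3$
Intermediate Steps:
$F{\left(W \right)} = \frac{3}{4}$ ($F{\left(W \right)} = - \frac{6}{-8} = \left(-6\right) \left(- \frac{1}{8}\right) = \frac{3}{4}$)
$- 102 Z + 11 F{\left(-5 \right)} = \left(-102\right) \left(-22\right) + 11 \cdot \frac{3}{4} = 2244 + \frac{33}{4} = \frac{9009}{4}$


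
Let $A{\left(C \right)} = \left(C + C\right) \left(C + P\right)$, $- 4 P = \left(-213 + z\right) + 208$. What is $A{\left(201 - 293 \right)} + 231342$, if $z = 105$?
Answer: $252870$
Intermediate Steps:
$P = -25$ ($P = - \frac{\left(-213 + 105\right) + 208}{4} = - \frac{-108 + 208}{4} = \left(- \frac{1}{4}\right) 100 = -25$)
$A{\left(C \right)} = 2 C \left(-25 + C\right)$ ($A{\left(C \right)} = \left(C + C\right) \left(C - 25\right) = 2 C \left(-25 + C\right)$)
$A{\left(201 - 293 \right)} + 231342 = 2 \left(201 - 293\right) \left(-25 + \left(201 - 293\right)\right) + 231342 = 2 \left(-92\right) \left(-25 - 92\right) + 231342 = 2 \left(-92\right) \left(-117\right) + 231342 = 21528 + 231342 = 252870$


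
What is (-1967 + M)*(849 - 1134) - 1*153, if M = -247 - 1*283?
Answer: 711492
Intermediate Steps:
M = -530 (M = -247 - 283 = -530)
(-1967 + M)*(849 - 1134) - 1*153 = (-1967 - 530)*(849 - 1134) - 1*153 = -2497*(-285) - 153 = 711645 - 153 = 711492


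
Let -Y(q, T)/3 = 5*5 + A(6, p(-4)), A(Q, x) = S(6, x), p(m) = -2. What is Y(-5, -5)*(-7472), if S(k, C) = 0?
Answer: 560400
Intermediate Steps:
A(Q, x) = 0
Y(q, T) = -75 (Y(q, T) = -3*(5*5 + 0) = -3*(25 + 0) = -3*25 = -75)
Y(-5, -5)*(-7472) = -75*(-7472) = 560400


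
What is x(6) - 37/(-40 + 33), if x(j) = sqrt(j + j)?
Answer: 37/7 + 2*sqrt(3) ≈ 8.7498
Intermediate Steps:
x(j) = sqrt(2)*sqrt(j) (x(j) = sqrt(2*j) = sqrt(2)*sqrt(j))
x(6) - 37/(-40 + 33) = sqrt(2)*sqrt(6) - 37/(-40 + 33) = 2*sqrt(3) - 37/(-7) = 2*sqrt(3) - 1/7*(-37) = 2*sqrt(3) + 37/7 = 37/7 + 2*sqrt(3)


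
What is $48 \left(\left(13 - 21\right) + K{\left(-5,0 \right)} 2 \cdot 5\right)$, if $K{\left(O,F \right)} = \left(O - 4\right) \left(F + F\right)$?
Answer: $-384$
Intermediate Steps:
$K{\left(O,F \right)} = 2 F \left(-4 + O\right)$ ($K{\left(O,F \right)} = \left(-4 + O\right) 2 F = 2 F \left(-4 + O\right)$)
$48 \left(\left(13 - 21\right) + K{\left(-5,0 \right)} 2 \cdot 5\right) = 48 \left(\left(13 - 21\right) + 2 \cdot 0 \left(-4 - 5\right) 2 \cdot 5\right) = 48 \left(-8 + 2 \cdot 0 \left(-9\right) 2 \cdot 5\right) = 48 \left(-8 + 0 \cdot 2 \cdot 5\right) = 48 \left(-8 + 0 \cdot 5\right) = 48 \left(-8 + 0\right) = 48 \left(-8\right) = -384$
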